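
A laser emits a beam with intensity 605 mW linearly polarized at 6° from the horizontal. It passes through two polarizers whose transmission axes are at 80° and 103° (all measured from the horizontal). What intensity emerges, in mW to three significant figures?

I₁ = 605 mW · cos²(74°) = 45.97 mW.
I₂ = I₁ · cos²(23°) = 45.97 · 0.8473 = 38.95 mW.

I ≈ 38.9 mW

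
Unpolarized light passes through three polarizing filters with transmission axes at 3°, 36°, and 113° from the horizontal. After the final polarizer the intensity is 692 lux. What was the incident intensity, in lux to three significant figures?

Unpolarized light through the first polarizer → I₁ = ½ I₀, now polarized at 3°.
I₂ = I₁ cos²(36° − 3°) = 0.5 I₀ · cos²(33°) = 0.3517 I₀.
I₃ = I₂ cos²(113° − 36°) = 0.3517 I₀ · cos²(77°) = 0.0178 I₀.
So 692 lux = 0.0178 I₀, giving I₀ = 692/0.0178 = 3.888e+04 lux.

I₀ ≈ 3.89e4 lux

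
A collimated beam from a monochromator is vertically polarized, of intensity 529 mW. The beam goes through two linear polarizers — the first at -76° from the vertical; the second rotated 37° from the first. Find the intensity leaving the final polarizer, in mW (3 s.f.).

I₁ = 529 mW · cos²(76°) = 30.96 mW.
I₂ = I₁ · cos²(37°) = 30.96 · 0.6378 = 19.75 mW.

I ≈ 19.7 mW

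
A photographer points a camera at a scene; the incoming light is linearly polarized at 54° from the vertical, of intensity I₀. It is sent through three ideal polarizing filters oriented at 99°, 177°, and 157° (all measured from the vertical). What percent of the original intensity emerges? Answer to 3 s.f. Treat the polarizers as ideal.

I₁ = I₀ cos²(99° − 54°) = I₀ cos²(45°) = 0.5 I₀.
I₂ = I₁ cos²(177° − 99°) = 0.5 I₀ · cos²(78°) = 0.02161 I₀.
I₃ = I₂ cos²(157° − 177°) = 0.02161 I₀ · cos²(20°) = 0.01909 I₀.
That is 1.909% of the incident intensity.

≈ 1.91%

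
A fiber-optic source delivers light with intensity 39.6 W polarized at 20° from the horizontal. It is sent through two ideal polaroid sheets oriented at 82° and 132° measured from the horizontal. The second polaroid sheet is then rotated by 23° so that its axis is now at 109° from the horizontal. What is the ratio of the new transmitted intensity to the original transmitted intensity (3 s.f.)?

Before rotation:
By Malus's law, I₁ = I₀ cos²(82° − 20°) = I₀ cos²(62°) = 0.2204 I₀.
I₂ = I₁ cos²(132° − 82°) = 0.2204 I₀ · cos²(50°) = 0.09107 I₀.
After rotation:
I₁ = I₀ cos²(82° − 20°) = I₀ cos²(62°) = 0.2204 I₀.
I₂ = I₁ cos²(109° − 82°) = 0.2204 I₀ · cos²(27°) = 0.175 I₀.
Ratio = 0.175 / 0.09107 = 1.921.

I_new/I_old ≈ 1.92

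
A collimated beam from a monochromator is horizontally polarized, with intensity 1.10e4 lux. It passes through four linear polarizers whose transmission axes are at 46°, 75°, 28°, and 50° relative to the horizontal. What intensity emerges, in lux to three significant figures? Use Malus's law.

By Malus's law, I₁ = 1.10e4 lux · cos²(46°) = 5308 lux.
I₂ = I₁ · cos²(29°) = 5308 · 0.765 = 4060 lux.
I₃ = I₂ · cos²(47°) = 4060 · 0.4651 = 1889 lux.
I₄ = I₃ · cos²(22°) = 1889 · 0.8597 = 1624 lux.

I ≈ 1620 lux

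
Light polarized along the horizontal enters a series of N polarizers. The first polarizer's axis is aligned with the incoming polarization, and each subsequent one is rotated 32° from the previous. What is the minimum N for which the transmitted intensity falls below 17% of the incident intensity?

First polarizer is aligned with the polarization: full transmission.
Each further stage multiplies by cos²(32°) = 0.7192.
After N polarizers: T = 0.7192^(N−1). Require T < 0.17 ⇒ N−1 > ln(0.17)/ln(0.7192) = 5.38, so N−1 ≥ 6 and N = 7.
Check: N=7 gives T = 0.1384 < 0.17; N=6 gives T = 0.1924.

N = 7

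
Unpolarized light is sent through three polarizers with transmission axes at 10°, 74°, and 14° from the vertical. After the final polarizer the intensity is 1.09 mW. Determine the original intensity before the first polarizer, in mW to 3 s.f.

I₀ ≈ 45.4 mW

Unpolarized light through the first polarizer → I₁ = ½ I₀, now polarized at 10°.
I₂ = I₁ cos²(74° − 10°) = 0.5 I₀ · cos²(64°) = 0.09608 I₀.
I₃ = I₂ cos²(14° − 74°) = 0.09608 I₀ · cos²(60°) = 0.02402 I₀.
So 1.09 mW = 0.02402 I₀, giving I₀ = 1.09/0.02402 = 45.38 mW.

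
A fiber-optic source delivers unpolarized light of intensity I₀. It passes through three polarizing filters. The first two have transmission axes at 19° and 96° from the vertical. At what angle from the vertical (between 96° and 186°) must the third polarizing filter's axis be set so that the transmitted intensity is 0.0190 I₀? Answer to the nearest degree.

Unpolarized light through the first polarizer → I₁ = ½ I₀, now polarized at 19°.
I₂ = I₁ cos²(96° − 19°) = 0.5 I₀ · cos²(77°) = 0.0253 I₀.
Need I₃/I₀ = 0.019, so cos²(θ − 96°) = 0.019 / 0.0253 = 0.7509.
θ − 96° = arccos(√0.7509) = 29.9°, giving θ ≈ 96 + 29.9 = 125.9°.

θ ≈ 126°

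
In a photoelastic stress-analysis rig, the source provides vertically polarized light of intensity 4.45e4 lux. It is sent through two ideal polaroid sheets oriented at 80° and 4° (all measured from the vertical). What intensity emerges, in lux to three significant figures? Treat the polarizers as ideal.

I ≈ 78.5 lux

I₁ = 4.45e4 lux · cos²(80°) = 1342 lux.
I₂ = I₁ · cos²(76°) = 1342 · 0.05853 = 78.53 lux.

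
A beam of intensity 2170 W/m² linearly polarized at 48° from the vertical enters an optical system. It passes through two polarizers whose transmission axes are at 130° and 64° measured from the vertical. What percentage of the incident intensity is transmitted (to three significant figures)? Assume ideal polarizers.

I₁ = 2170 W/m² · cos²(82°) = 42.03 W/m².
I₂ = I₁ · cos²(66°) = 42.03 · 0.1654 = 6.953 W/m².
That is 0.3204% of the incident intensity.

≈ 0.320%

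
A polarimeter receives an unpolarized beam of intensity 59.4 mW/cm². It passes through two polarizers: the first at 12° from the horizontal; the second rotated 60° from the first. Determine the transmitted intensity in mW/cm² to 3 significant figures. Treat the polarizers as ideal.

Unpolarized light through the first polarizer → I₁ = 59.4 mW/cm²/2 = 29.7 mW/cm², polarized at 12°.
I₂ = I₁ · cos²(60°) = 29.7 · 0.25 = 7.425 mW/cm².

I ≈ 7.43 mW/cm²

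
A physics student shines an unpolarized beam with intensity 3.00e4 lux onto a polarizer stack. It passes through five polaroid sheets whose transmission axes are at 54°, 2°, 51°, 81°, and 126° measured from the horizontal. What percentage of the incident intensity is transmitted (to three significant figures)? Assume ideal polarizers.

≈ 3.06%

Unpolarized light through the first polarizer → I₁ = 3.00e4 lux/2 = 1.5e+04 lux, polarized at 54°.
I₂ = I₁ · cos²(52°) = 1.5e+04 · 0.379 = 5686 lux.
I₃ = I₂ · cos²(49°) = 5686 · 0.4304 = 2447 lux.
I₄ = I₃ · cos²(30°) = 2447 · 0.75 = 1835 lux.
I₅ = I₄ · cos²(45°) = 1835 · 0.5 = 917.7 lux.
That is 3.059% of the incident intensity.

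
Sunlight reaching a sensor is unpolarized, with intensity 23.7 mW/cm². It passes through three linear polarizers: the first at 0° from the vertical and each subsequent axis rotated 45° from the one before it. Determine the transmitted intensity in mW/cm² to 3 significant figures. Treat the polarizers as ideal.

I ≈ 2.96 mW/cm²

Unpolarized light through the first polarizer → I₁ = 23.7 mW/cm²/2 = 11.85 mW/cm², polarized at 0°.
I₂ = I₁ · cos²(45°) = 11.85 · 0.5 = 5.925 mW/cm².
I₃ = I₂ · cos²(45°) = 5.925 · 0.5 = 2.963 mW/cm².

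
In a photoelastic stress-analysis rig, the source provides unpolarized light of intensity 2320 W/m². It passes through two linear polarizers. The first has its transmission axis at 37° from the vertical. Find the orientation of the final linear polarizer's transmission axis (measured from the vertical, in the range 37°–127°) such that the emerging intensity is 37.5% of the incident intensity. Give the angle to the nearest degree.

Unpolarized light through the first polarizer → I₁ = ½ I₀, now polarized at 37°.
Need I₂/I₀ = 0.375, so cos²(θ − 37°) = 0.375 / 0.5 = 0.75.
θ − 37° = arccos(√0.75) = 30.0°, giving θ ≈ 37 + 30.0 = 67.0°.

θ ≈ 67°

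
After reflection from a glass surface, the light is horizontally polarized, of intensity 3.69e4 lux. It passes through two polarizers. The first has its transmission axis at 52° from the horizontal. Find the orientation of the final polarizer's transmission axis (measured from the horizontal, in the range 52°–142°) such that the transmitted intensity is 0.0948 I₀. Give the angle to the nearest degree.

θ ≈ 112°

I₁ = I₀ cos²(52° − 0°) = I₀ cos²(52°) = 0.379 I₀.
Need I₂/I₀ = 0.0948, so cos²(θ − 52°) = 0.0948 / 0.379 = 0.2501.
θ − 52° = arccos(√0.2501) = 60.0°, giving θ ≈ 52 + 60.0 = 112.0°.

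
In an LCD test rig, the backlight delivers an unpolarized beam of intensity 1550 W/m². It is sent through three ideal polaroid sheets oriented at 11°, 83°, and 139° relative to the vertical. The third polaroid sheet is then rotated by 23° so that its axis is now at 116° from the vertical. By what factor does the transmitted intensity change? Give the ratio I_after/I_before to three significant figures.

I_new/I_old ≈ 2.25

Before rotation:
Unpolarized light through the first polarizer → I₁ = ½ I₀, now polarized at 11°.
I₂ = I₁ cos²(83° − 11°) = 0.5 I₀ · cos²(72°) = 0.04775 I₀.
I₃ = I₂ cos²(139° − 83°) = 0.04775 I₀ · cos²(56°) = 0.01493 I₀.
After rotation:
Unpolarized light through the first polarizer → I₁ = ½ I₀, now polarized at 11°.
I₂ = I₁ cos²(83° − 11°) = 0.5 I₀ · cos²(72°) = 0.04775 I₀.
I₃ = I₂ cos²(116° − 83°) = 0.04775 I₀ · cos²(33°) = 0.03358 I₀.
Ratio = 0.03358 / 0.01493 = 2.249.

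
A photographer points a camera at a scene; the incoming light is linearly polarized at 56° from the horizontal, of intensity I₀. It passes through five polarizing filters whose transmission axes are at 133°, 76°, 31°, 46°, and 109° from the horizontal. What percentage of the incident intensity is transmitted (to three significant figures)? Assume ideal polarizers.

≈ 0.144%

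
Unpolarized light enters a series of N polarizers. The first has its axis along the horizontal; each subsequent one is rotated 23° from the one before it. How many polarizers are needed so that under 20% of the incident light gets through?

First polarizer halves the unpolarized light: factor 1/2.
Each further stage multiplies by cos²(23°) = 0.8473.
After N polarizers: T = 0.5·0.8473^(N−1). Require T < 0.20 ⇒ N−1 > ln(0.20/0.5)/ln(0.8473) = 5.53, so N−1 ≥ 6 and N = 7.
Check: N=7 gives T = 0.185 < 0.20; N=6 gives T = 0.2184.

N = 7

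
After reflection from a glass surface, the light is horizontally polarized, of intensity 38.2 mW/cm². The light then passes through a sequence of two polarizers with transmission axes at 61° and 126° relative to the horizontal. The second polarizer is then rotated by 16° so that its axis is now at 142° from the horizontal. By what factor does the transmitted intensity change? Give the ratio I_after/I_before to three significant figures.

I_new/I_old ≈ 0.137

Before rotation:
By Malus's law, I₁ = I₀ cos²(61° − 0°) = I₀ cos²(61°) = 0.235 I₀.
I₂ = I₁ cos²(126° − 61°) = 0.235 I₀ · cos²(65°) = 0.04198 I₀.
After rotation:
I₁ = I₀ cos²(61° − 0°) = I₀ cos²(61°) = 0.235 I₀.
I₂ = I₁ cos²(142° − 61°) = 0.235 I₀ · cos²(81°) = 0.005752 I₀.
Ratio = 0.005752 / 0.04198 = 0.137.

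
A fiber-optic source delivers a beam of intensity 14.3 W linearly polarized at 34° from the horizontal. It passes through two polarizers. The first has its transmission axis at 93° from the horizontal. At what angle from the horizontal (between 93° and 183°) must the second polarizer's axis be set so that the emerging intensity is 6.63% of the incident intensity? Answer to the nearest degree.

θ ≈ 153°

I₁ = I₀ cos²(93° − 34°) = I₀ cos²(59°) = 0.2653 I₀.
Need I₂/I₀ = 0.0663, so cos²(θ − 93°) = 0.0663 / 0.2653 = 0.2499.
θ − 93° = arccos(√0.2499) = 60.0°, giving θ ≈ 93 + 60.0 = 153.0°.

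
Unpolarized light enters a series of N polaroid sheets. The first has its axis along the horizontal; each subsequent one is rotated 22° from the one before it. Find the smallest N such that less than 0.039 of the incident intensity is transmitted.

First polarizer halves the unpolarized light: factor 1/2.
Each further stage multiplies by cos²(22°) = 0.8597.
After N polarizers: T = 0.5·0.8597^(N−1). Require T < 0.039 ⇒ N−1 > ln(0.039/0.5)/ln(0.8597) = 16.87, so N−1 ≥ 17 and N = 18.
Check: N=18 gives T = 0.03825 < 0.039; N=17 gives T = 0.04449.

N = 18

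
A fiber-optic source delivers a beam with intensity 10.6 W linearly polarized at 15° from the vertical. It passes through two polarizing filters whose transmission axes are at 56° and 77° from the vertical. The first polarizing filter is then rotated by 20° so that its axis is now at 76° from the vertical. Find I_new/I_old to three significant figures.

Before rotation:
By Malus's law, I₁ = I₀ cos²(56° − 15°) = I₀ cos²(41°) = 0.5696 I₀.
I₂ = I₁ cos²(77° − 56°) = 0.5696 I₀ · cos²(21°) = 0.4964 I₀.
After rotation:
I₁ = I₀ cos²(76° − 15°) = I₀ cos²(61°) = 0.235 I₀.
I₂ = I₁ cos²(77° − 76°) = 0.235 I₀ · cos²(1°) = 0.235 I₀.
Ratio = 0.235 / 0.4964 = 0.4733.

I_new/I_old ≈ 0.473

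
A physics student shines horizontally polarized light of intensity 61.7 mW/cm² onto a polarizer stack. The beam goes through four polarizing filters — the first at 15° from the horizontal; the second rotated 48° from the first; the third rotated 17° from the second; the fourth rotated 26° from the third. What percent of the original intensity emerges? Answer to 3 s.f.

I₁ = 61.7 mW/cm² · cos²(15°) = 57.57 mW/cm².
I₂ = I₁ · cos²(48°) = 57.57 · 0.4477 = 25.77 mW/cm².
I₃ = I₂ · cos²(17°) = 25.77 · 0.9145 = 23.57 mW/cm².
I₄ = I₃ · cos²(26°) = 23.57 · 0.8078 = 19.04 mW/cm².
That is 30.86% of the incident intensity.

≈ 30.9%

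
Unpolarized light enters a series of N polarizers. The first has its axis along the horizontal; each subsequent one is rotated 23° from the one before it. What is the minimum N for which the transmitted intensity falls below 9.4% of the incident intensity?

N = 12

First polarizer halves the unpolarized light: factor 1/2.
Each further stage multiplies by cos²(23°) = 0.8473.
After N polarizers: T = 0.5·0.8473^(N−1). Require T < 0.094 ⇒ N−1 > ln(0.094/0.5)/ln(0.8473) = 10.09, so N−1 ≥ 11 and N = 12.
Check: N=12 gives T = 0.08082 < 0.094; N=11 gives T = 0.09539.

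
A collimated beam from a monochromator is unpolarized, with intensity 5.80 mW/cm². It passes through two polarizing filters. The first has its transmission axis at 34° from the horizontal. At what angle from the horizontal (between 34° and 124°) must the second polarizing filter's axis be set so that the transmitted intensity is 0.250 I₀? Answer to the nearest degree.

θ ≈ 79°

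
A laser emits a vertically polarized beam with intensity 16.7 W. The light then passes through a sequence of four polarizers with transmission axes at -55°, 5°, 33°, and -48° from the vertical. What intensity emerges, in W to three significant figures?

I₁ = 16.7 W · cos²(55°) = 5.494 W.
I₂ = I₁ · cos²(60°) = 5.494 · 0.25 = 1.374 W.
I₃ = I₂ · cos²(28°) = 1.374 · 0.7796 = 1.071 W.
I₄ = I₃ · cos²(81°) = 1.071 · 0.02447 = 0.0262 W.

I ≈ 0.0262 W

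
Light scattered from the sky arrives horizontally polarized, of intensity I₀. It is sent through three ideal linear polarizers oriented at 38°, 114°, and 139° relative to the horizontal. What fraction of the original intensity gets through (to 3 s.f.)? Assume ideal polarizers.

≈ 0.0299 I₀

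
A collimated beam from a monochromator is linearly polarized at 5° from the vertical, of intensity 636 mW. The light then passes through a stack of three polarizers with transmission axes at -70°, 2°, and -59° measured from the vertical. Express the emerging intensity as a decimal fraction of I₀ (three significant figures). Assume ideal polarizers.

I/I₀ ≈ 0.00150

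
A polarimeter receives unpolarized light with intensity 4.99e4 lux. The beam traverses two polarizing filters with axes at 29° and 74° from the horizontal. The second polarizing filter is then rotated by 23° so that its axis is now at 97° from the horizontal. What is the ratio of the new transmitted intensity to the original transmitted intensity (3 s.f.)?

Before rotation:
Unpolarized light through the first polarizer → I₁ = ½ I₀, now polarized at 29°.
I₂ = I₁ cos²(74° − 29°) = 0.5 I₀ · cos²(45°) = 0.25 I₀.
After rotation:
Unpolarized light through the first polarizer → I₁ = ½ I₀, now polarized at 29°.
I₂ = I₁ cos²(97° − 29°) = 0.5 I₀ · cos²(68°) = 0.07017 I₀.
Ratio = 0.07017 / 0.25 = 0.2807.

I_new/I_old ≈ 0.281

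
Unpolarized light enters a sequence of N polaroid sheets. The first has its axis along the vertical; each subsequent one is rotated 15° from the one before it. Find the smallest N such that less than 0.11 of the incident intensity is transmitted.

First polarizer halves the unpolarized light: factor 1/2.
Each further stage multiplies by cos²(15°) = 0.933.
After N polarizers: T = 0.5·0.933^(N−1). Require T < 0.11 ⇒ N−1 > ln(0.11/0.5)/ln(0.933) = 21.84, so N−1 ≥ 22 and N = 23.
Check: N=23 gives T = 0.1088 < 0.11; N=22 gives T = 0.1166.

N = 23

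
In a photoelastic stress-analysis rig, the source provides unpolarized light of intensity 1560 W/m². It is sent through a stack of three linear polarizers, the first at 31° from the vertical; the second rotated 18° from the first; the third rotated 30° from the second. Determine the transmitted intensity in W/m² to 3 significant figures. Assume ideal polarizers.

Unpolarized light through the first polarizer → I₁ = 1560 W/m²/2 = 780 W/m², polarized at 31°.
I₂ = I₁ · cos²(18°) = 780 · 0.9045 = 705.5 W/m².
I₃ = I₂ · cos²(30°) = 705.5 · 0.75 = 529.1 W/m².

I ≈ 529 W/m²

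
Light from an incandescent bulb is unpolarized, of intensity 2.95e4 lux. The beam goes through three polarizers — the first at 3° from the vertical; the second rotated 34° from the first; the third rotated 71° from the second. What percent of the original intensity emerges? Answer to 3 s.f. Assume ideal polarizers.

Unpolarized light through the first polarizer → I₁ = 2.95e4 lux/2 = 1.475e+04 lux, polarized at 3°.
I₂ = I₁ · cos²(34°) = 1.475e+04 · 0.6873 = 1.014e+04 lux.
I₃ = I₂ · cos²(71°) = 1.014e+04 · 0.106 = 1075 lux.
That is 3.643% of the incident intensity.

≈ 3.64%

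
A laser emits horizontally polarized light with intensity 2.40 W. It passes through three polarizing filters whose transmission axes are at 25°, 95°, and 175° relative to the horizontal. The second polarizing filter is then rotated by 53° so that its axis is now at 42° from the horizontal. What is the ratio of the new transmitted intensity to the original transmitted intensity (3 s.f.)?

Before rotation:
By Malus's law, I₁ = I₀ cos²(25° − 0°) = I₀ cos²(25°) = 0.8214 I₀.
I₂ = I₁ cos²(95° − 25°) = 0.8214 I₀ · cos²(70°) = 0.09608 I₀.
I₃ = I₂ cos²(175° − 95°) = 0.09608 I₀ · cos²(80°) = 0.002897 I₀.
After rotation:
I₁ = I₀ cos²(25° − 0°) = I₀ cos²(25°) = 0.8214 I₀.
I₂ = I₁ cos²(42° − 25°) = 0.8214 I₀ · cos²(17°) = 0.7512 I₀.
Angle between axes 2 and 3: 47°. I₃ = 0.7512 I₀ · cos²(47°) = 0.3494 I₀.
Ratio = 0.3494 / 0.002897 = 120.6.

I_new/I_old ≈ 121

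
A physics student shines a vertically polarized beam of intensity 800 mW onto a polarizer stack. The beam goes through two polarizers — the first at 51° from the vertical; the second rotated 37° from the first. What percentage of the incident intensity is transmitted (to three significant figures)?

I₁ = 800 mW · cos²(51°) = 316.8 mW.
I₂ = I₁ · cos²(37°) = 316.8 · 0.6378 = 202.1 mW.
That is 25.26% of the incident intensity.

≈ 25.3%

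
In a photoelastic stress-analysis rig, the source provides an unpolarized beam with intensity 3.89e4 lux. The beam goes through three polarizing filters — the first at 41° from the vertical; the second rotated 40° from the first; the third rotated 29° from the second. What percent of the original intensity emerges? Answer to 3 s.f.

Unpolarized light through the first polarizer → I₁ = 3.89e4 lux/2 = 1.945e+04 lux, polarized at 41°.
I₂ = I₁ · cos²(40°) = 1.945e+04 · 0.5868 = 1.141e+04 lux.
I₃ = I₂ · cos²(29°) = 1.141e+04 · 0.765 = 8731 lux.
That is 22.44% of the incident intensity.

≈ 22.4%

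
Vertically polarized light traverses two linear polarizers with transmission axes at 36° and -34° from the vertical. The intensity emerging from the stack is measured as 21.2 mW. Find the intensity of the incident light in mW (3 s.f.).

I₁ = I₀ cos²(36° − 0°) = I₀ cos²(36°) = 0.6545 I₀.
I₂ = I₁ cos²(-34° − 36°) = 0.6545 I₀ · cos²(70°) = 0.07656 I₀.
So 21.2 mW = 0.07656 I₀, giving I₀ = 21.2/0.07656 = 276.9 mW.

I₀ ≈ 277 mW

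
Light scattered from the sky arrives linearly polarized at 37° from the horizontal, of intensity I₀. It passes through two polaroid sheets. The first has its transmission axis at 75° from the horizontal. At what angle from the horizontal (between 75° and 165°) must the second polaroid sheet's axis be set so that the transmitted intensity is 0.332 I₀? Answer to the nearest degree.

θ ≈ 118°

By Malus's law, I₁ = I₀ cos²(75° − 37°) = I₀ cos²(38°) = 0.621 I₀.
Need I₂/I₀ = 0.332, so cos²(θ − 75°) = 0.332 / 0.621 = 0.5347.
θ − 75° = arccos(√0.5347) = 43.0°, giving θ ≈ 75 + 43.0 = 118.0°.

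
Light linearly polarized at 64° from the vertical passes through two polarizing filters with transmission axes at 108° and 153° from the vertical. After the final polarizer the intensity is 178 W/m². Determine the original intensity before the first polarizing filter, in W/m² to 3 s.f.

I₀ ≈ 688 W/m²

I₁ = I₀ cos²(108° − 64°) = I₀ cos²(44°) = 0.5174 I₀.
I₂ = I₁ cos²(153° − 108°) = 0.5174 I₀ · cos²(45°) = 0.2587 I₀.
So 178 W/m² = 0.2587 I₀, giving I₀ = 178/0.2587 = 688 W/m².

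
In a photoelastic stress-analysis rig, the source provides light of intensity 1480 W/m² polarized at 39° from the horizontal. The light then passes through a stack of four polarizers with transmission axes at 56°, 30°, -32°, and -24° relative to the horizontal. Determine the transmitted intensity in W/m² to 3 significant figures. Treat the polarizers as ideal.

I ≈ 236 W/m²

I₁ = 1480 W/m² · cos²(17°) = 1353 W/m².
I₂ = I₁ · cos²(26°) = 1353 · 0.8078 = 1093 W/m².
I₃ = I₂ · cos²(62°) = 1093 · 0.2204 = 241 W/m².
I₄ = I₃ · cos²(8°) = 241 · 0.9806 = 236.3 W/m².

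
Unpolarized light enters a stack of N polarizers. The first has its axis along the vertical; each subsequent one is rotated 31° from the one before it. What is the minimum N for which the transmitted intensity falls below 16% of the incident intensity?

First polarizer halves the unpolarized light: factor 1/2.
Each further stage multiplies by cos²(31°) = 0.7347.
After N polarizers: T = 0.5·0.7347^(N−1). Require T < 0.16 ⇒ N−1 > ln(0.16/0.5)/ln(0.7347) = 3.70, so N−1 ≥ 4 and N = 5.
Check: N=5 gives T = 0.1457 < 0.16; N=4 gives T = 0.1983.

N = 5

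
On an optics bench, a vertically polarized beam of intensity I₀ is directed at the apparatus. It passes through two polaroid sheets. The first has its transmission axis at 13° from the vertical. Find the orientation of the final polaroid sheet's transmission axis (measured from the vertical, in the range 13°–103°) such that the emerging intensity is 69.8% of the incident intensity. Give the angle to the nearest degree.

I₁ = I₀ cos²(13° − 0°) = I₀ cos²(13°) = 0.9494 I₀.
Need I₂/I₀ = 0.698, so cos²(θ − 13°) = 0.698 / 0.9494 = 0.7352.
θ − 13° = arccos(√0.7352) = 31.0°, giving θ ≈ 13 + 31.0 = 44.0°.

θ ≈ 44°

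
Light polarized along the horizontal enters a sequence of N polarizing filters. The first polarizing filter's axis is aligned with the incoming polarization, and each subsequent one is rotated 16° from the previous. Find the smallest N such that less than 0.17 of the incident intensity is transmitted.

First polarizer is aligned with the polarization: full transmission.
Each further stage multiplies by cos²(16°) = 0.924.
After N polarizers: T = 0.924^(N−1). Require T < 0.17 ⇒ N−1 > ln(0.17)/ln(0.924) = 22.42, so N−1 ≥ 23 and N = 24.
Check: N=24 gives T = 0.1624 < 0.17; N=23 gives T = 0.1758.

N = 24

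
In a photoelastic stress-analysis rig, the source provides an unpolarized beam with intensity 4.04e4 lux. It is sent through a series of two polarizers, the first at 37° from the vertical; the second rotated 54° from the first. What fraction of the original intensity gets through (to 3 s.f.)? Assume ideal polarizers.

I/I₀ ≈ 0.173

Unpolarized light through the first polarizer → I₁ = 4.04e4 lux/2 = 2.02e+04 lux, polarized at 37°.
I₂ = I₁ · cos²(54°) = 2.02e+04 · 0.3455 = 6979 lux.
Transmitted fraction = 0.1727.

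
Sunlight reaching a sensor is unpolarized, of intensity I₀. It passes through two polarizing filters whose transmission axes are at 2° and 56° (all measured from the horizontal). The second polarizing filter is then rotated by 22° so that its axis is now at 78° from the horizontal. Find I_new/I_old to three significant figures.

Before rotation:
Unpolarized light through the first polarizer → I₁ = ½ I₀, now polarized at 2°.
I₂ = I₁ cos²(56° − 2°) = 0.5 I₀ · cos²(54°) = 0.1727 I₀.
After rotation:
Unpolarized light through the first polarizer → I₁ = ½ I₀, now polarized at 2°.
I₂ = I₁ cos²(78° − 2°) = 0.5 I₀ · cos²(76°) = 0.02926 I₀.
Ratio = 0.02926 / 0.1727 = 0.1694.

I_new/I_old ≈ 0.169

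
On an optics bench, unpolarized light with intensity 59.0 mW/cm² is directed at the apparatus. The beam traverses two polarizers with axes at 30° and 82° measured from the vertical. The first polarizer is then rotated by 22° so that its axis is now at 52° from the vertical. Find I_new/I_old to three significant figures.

I_new/I_old ≈ 1.98

Before rotation:
Unpolarized light through the first polarizer → I₁ = ½ I₀, now polarized at 30°.
I₂ = I₁ cos²(82° − 30°) = 0.5 I₀ · cos²(52°) = 0.1895 I₀.
After rotation:
Unpolarized light through the first polarizer → I₁ = ½ I₀, now polarized at 52°.
I₂ = I₁ cos²(82° − 52°) = 0.5 I₀ · cos²(30°) = 0.375 I₀.
Ratio = 0.375 / 0.1895 = 1.979.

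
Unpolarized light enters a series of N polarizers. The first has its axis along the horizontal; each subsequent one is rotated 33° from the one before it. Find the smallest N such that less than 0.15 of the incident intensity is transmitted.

N = 5

First polarizer halves the unpolarized light: factor 1/2.
Each further stage multiplies by cos²(33°) = 0.7034.
After N polarizers: T = 0.5·0.7034^(N−1). Require T < 0.15 ⇒ N−1 > ln(0.15/0.5)/ln(0.7034) = 3.42, so N−1 ≥ 4 and N = 5.
Check: N=5 gives T = 0.1224 < 0.15; N=4 gives T = 0.174.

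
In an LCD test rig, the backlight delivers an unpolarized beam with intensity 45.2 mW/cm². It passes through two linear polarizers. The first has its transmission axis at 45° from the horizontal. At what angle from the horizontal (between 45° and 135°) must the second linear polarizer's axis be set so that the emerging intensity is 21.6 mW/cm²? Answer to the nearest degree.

θ ≈ 57°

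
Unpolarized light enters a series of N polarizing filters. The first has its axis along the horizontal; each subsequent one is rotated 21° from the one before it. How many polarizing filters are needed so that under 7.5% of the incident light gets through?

N = 15

First polarizer halves the unpolarized light: factor 1/2.
Each further stage multiplies by cos²(21°) = 0.8716.
After N polarizers: T = 0.5·0.8716^(N−1). Require T < 0.075 ⇒ N−1 > ln(0.075/0.5)/ln(0.8716) = 13.80, so N−1 ≥ 14 and N = 15.
Check: N=15 gives T = 0.07298 < 0.075; N=14 gives T = 0.08374.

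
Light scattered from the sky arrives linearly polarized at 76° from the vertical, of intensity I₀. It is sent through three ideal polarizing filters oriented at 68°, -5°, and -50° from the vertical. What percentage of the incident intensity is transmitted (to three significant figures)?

I₁ = I₀ cos²(68° − 76°) = I₀ cos²(8°) = 0.9806 I₀.
I₂ = I₁ cos²(-5° − 68°) = 0.9806 I₀ · cos²(73°) = 0.08383 I₀.
I₃ = I₂ cos²(-50° + 5°) = 0.08383 I₀ · cos²(45°) = 0.04191 I₀.
That is 4.191% of the incident intensity.

≈ 4.19%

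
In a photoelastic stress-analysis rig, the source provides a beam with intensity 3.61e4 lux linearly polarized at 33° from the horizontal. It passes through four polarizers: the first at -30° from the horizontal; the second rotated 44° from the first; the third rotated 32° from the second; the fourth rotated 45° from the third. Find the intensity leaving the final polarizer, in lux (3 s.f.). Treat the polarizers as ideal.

I ≈ 1380 lux

By Malus's law, I₁ = 3.61e4 lux · cos²(63°) = 7440 lux.
I₂ = I₁ · cos²(44°) = 7440 · 0.5174 = 3850 lux.
I₃ = I₂ · cos²(32°) = 3850 · 0.7192 = 2769 lux.
I₄ = I₃ · cos²(45°) = 2769 · 0.5 = 1384 lux.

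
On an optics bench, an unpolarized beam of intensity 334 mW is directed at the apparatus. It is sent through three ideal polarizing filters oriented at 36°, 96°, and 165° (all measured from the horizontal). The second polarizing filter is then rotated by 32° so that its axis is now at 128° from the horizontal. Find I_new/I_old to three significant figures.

I_new/I_old ≈ 0.0242

Before rotation:
Unpolarized light through the first polarizer → I₁ = ½ I₀, now polarized at 36°.
I₂ = I₁ cos²(96° − 36°) = 0.5 I₀ · cos²(60°) = 0.125 I₀.
I₃ = I₂ cos²(165° − 96°) = 0.125 I₀ · cos²(69°) = 0.01605 I₀.
After rotation:
Unpolarized light through the first polarizer → I₁ = ½ I₀, now polarized at 36°.
Angle between axes 1 and 2: 88°. I₂ = 0.5 I₀ · cos²(88°) = 0.000609 I₀.
I₃ = I₂ cos²(165° − 128°) = 0.000609 I₀ · cos²(37°) = 0.0003884 I₀.
Ratio = 0.0003884 / 0.01605 = 0.0242.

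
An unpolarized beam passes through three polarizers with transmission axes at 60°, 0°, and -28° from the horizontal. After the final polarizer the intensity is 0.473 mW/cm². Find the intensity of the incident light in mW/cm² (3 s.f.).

Unpolarized light through the first polarizer → I₁ = ½ I₀, now polarized at 60°.
I₂ = I₁ cos²(0° − 60°) = 0.5 I₀ · cos²(60°) = 0.125 I₀.
I₃ = I₂ cos²(-28° − 0°) = 0.125 I₀ · cos²(28°) = 0.09745 I₀.
So 0.473 mW/cm² = 0.09745 I₀, giving I₀ = 0.473/0.09745 = 4.854 mW/cm².

I₀ ≈ 4.85 mW/cm²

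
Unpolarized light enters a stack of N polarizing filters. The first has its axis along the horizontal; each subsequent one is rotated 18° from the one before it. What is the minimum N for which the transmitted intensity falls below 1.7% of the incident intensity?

First polarizer halves the unpolarized light: factor 1/2.
Each further stage multiplies by cos²(18°) = 0.9045.
After N polarizers: T = 0.5·0.9045^(N−1). Require T < 0.017 ⇒ N−1 > ln(0.017/0.5)/ln(0.9045) = 33.69, so N−1 ≥ 34 and N = 35.
Check: N=35 gives T = 0.01648 < 0.017; N=34 gives T = 0.01822.

N = 35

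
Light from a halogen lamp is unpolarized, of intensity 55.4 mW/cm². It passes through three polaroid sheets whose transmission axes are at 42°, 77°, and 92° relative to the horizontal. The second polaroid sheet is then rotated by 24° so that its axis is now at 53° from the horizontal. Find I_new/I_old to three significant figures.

Before rotation:
Unpolarized light through the first polarizer → I₁ = ½ I₀, now polarized at 42°.
I₂ = I₁ cos²(77° − 42°) = 0.5 I₀ · cos²(35°) = 0.3355 I₀.
I₃ = I₂ cos²(92° − 77°) = 0.3355 I₀ · cos²(15°) = 0.313 I₀.
After rotation:
Unpolarized light through the first polarizer → I₁ = ½ I₀, now polarized at 42°.
I₂ = I₁ cos²(53° − 42°) = 0.5 I₀ · cos²(11°) = 0.4818 I₀.
I₃ = I₂ cos²(92° − 53°) = 0.4818 I₀ · cos²(39°) = 0.291 I₀.
Ratio = 0.291 / 0.313 = 0.9296.

I_new/I_old ≈ 0.930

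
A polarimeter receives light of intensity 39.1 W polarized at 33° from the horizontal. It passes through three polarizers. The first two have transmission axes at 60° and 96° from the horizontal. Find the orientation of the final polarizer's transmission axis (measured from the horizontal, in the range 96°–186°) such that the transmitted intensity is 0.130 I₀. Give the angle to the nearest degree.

By Malus's law, I₁ = I₀ cos²(60° − 33°) = I₀ cos²(27°) = 0.7939 I₀.
I₂ = I₁ cos²(96° − 60°) = 0.7939 I₀ · cos²(36°) = 0.5196 I₀.
Need I₃/I₀ = 0.13, so cos²(θ − 96°) = 0.13 / 0.5196 = 0.2502.
θ − 96° = arccos(√0.2502) = 60.0°, giving θ ≈ 96 + 60.0 = 156.0°.

θ ≈ 156°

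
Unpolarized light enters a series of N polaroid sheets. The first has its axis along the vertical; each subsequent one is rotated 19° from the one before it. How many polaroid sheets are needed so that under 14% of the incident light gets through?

First polarizer halves the unpolarized light: factor 1/2.
Each further stage multiplies by cos²(19°) = 0.894.
After N polarizers: T = 0.5·0.894^(N−1). Require T < 0.14 ⇒ N−1 > ln(0.14/0.5)/ln(0.894) = 11.36, so N−1 ≥ 12 and N = 13.
Check: N=13 gives T = 0.1303 < 0.14; N=12 gives T = 0.1458.

N = 13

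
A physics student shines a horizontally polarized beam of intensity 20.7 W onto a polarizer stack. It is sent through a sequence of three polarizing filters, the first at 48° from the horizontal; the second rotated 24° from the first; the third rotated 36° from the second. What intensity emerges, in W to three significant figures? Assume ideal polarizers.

I₁ = 20.7 W · cos²(48°) = 9.268 W.
I₂ = I₁ · cos²(24°) = 9.268 · 0.8346 = 7.735 W.
I₃ = I₂ · cos²(36°) = 7.735 · 0.6545 = 5.063 W.

I ≈ 5.06 W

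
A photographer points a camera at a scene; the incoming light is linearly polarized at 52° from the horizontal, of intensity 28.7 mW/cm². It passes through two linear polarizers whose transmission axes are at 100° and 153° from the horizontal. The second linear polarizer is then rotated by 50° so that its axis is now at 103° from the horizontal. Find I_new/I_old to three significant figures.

I_new/I_old ≈ 2.75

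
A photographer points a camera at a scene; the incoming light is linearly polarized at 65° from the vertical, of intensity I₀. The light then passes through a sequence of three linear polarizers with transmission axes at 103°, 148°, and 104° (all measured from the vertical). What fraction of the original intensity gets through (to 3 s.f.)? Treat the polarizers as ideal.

≈ 0.161 I₀

I₁ = I₀ cos²(103° − 65°) = I₀ cos²(38°) = 0.621 I₀.
I₂ = I₁ cos²(148° − 103°) = 0.621 I₀ · cos²(45°) = 0.3105 I₀.
I₃ = I₂ cos²(104° − 148°) = 0.3105 I₀ · cos²(44°) = 0.1607 I₀.
Transmitted fraction = 0.1607.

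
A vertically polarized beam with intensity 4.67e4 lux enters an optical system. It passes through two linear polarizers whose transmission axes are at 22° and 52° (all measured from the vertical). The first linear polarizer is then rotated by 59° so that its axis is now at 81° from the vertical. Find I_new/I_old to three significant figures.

Before rotation:
By Malus's law, I₁ = I₀ cos²(22° − 0°) = I₀ cos²(22°) = 0.8597 I₀.
I₂ = I₁ cos²(52° − 22°) = 0.8597 I₀ · cos²(30°) = 0.6448 I₀.
After rotation:
I₁ = I₀ cos²(81° − 0°) = I₀ cos²(81°) = 0.02447 I₀.
I₂ = I₁ cos²(52° − 81°) = 0.02447 I₀ · cos²(29°) = 0.01872 I₀.
Ratio = 0.01872 / 0.6448 = 0.02903.

I_new/I_old ≈ 0.0290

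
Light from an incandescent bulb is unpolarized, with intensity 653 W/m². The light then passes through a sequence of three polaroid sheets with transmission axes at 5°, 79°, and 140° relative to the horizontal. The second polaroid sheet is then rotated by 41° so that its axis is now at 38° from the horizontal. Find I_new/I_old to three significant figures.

I_new/I_old ≈ 1.70

Before rotation:
Unpolarized light through the first polarizer → I₁ = ½ I₀, now polarized at 5°.
I₂ = I₁ cos²(79° − 5°) = 0.5 I₀ · cos²(74°) = 0.03799 I₀.
I₃ = I₂ cos²(140° − 79°) = 0.03799 I₀ · cos²(61°) = 0.008929 I₀.
After rotation:
Unpolarized light through the first polarizer → I₁ = ½ I₀, now polarized at 5°.
I₂ = I₁ cos²(38° − 5°) = 0.5 I₀ · cos²(33°) = 0.3517 I₀.
Angle between axes 2 and 3: 78°. I₃ = 0.3517 I₀ · cos²(78°) = 0.0152 I₀.
Ratio = 0.0152 / 0.008929 = 1.703.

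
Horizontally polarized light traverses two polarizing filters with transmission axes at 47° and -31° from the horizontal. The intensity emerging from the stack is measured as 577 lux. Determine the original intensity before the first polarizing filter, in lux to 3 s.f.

I₀ ≈ 2.87e4 lux

I₁ = I₀ cos²(47° − 0°) = I₀ cos²(47°) = 0.4651 I₀.
I₂ = I₁ cos²(-31° − 47°) = 0.4651 I₀ · cos²(78°) = 0.02011 I₀.
So 577 lux = 0.02011 I₀, giving I₀ = 577/0.02011 = 2.87e+04 lux.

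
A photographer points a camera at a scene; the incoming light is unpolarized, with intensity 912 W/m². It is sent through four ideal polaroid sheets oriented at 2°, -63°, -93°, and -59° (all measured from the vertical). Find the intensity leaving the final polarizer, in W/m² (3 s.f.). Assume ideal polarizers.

I ≈ 42.0 W/m²

Unpolarized light through the first polarizer → I₁ = 912 W/m²/2 = 456 W/m², polarized at 2°.
I₂ = I₁ · cos²(65°) = 456 · 0.1786 = 81.44 W/m².
I₃ = I₂ · cos²(30°) = 81.44 · 0.75 = 61.08 W/m².
I₄ = I₃ · cos²(34°) = 61.08 · 0.6873 = 41.98 W/m².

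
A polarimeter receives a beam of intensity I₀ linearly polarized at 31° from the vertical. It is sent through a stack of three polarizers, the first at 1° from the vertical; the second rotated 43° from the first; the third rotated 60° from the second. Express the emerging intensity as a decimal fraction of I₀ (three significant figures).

≈ 0.100 I₀

By Malus's law, I₁ = I₀ cos²(1° − 31°) = I₀ cos²(30°) = 0.75 I₀.
I₂ = I₁ cos²(43°) = 0.75 · 0.5349 I₀ = 0.4012 I₀.
I₃ = I₂ cos²(60°) = 0.4012 · 0.25 I₀ = 0.1003 I₀.
Transmitted fraction = 0.1003.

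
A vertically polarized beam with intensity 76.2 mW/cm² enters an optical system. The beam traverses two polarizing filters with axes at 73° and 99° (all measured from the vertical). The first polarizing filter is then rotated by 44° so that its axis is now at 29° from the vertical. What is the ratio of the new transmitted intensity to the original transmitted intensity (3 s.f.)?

Before rotation:
I₁ = I₀ cos²(73° − 0°) = I₀ cos²(73°) = 0.08548 I₀.
I₂ = I₁ cos²(99° − 73°) = 0.08548 I₀ · cos²(26°) = 0.06905 I₀.
After rotation:
I₁ = I₀ cos²(29° − 0°) = I₀ cos²(29°) = 0.765 I₀.
I₂ = I₁ cos²(99° − 29°) = 0.765 I₀ · cos²(70°) = 0.08948 I₀.
Ratio = 0.08948 / 0.06905 = 1.296.

I_new/I_old ≈ 1.30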